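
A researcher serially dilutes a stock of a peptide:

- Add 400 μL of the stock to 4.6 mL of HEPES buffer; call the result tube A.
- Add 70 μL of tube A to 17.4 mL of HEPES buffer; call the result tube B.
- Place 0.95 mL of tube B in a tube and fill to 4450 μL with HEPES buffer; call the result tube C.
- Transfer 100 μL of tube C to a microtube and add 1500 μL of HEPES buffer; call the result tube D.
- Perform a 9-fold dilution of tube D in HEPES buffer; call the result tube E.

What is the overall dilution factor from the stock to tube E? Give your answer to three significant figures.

Step 1: 400 μL + 4.6 mL = 5000 μL total → factor 5000/400 = 12.5
Step 2: 70 μL + 17.4 mL = 17470 μL total → factor 17470/70 = 249.57
Step 3: 0.95 mL brought to 4450 μL → factor 4.45/0.95 = 4.6842
Step 4: 100 μL + 1500 μL = 1600 μL total → factor 1600/100 = 16
Step 5: 9-fold → factor 9
Overall dilution factor = 12.5 × 249.57 × 4.6842 × 16 × 9 = 2.1043 × 10^6

2.10 × 10^6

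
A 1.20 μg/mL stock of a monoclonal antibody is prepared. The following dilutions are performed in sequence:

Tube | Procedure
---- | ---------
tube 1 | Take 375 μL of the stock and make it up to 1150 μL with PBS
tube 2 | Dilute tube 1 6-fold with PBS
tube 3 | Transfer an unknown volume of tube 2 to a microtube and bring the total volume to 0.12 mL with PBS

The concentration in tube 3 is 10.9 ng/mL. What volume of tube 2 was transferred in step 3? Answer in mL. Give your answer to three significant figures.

Step 1: 375 μL brought to 1150 μL → factor 1150/375 = 3.0667
Step 2: 6-fold → factor 6
Step 3: v brought to 0.12 mL → factor = 0.12 mL/v
Product of known-step factors = 18.4
Overall factor = 1.20 μg/mL / (10.9 ng/mL) = 110.09
Step-3 factor = 110.09 / 18.4 = 5.9832
v = 0.12 mL / 5.9832 = 0.0201 mL

0.0201 mL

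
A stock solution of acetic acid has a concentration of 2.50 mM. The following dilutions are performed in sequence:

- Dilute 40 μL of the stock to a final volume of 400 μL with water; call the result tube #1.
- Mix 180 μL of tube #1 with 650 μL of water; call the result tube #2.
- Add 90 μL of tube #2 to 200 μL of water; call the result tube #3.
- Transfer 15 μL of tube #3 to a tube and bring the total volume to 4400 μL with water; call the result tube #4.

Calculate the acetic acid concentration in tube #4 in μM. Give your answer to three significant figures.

0.0574 μM

Step 1: 40 μL brought to 400 μL → factor 400/40 = 10
Step 2: 180 μL + 650 μL = 830 μL total → factor 830/180 = 4.6111
Step 3: 90 μL + 200 μL = 290 μL total → factor 290/90 = 3.2222
Step 4: 15 μL brought to 4400 μL → factor 4400/15 = 293.33
Dilution factor through tube #4 = 10 × 4.6111 × 3.2222 × 293.33 = 43584
[tube #4] = 2.50 mM / 43584 = 5.736 × 10^-5 mM = 0.0574 μM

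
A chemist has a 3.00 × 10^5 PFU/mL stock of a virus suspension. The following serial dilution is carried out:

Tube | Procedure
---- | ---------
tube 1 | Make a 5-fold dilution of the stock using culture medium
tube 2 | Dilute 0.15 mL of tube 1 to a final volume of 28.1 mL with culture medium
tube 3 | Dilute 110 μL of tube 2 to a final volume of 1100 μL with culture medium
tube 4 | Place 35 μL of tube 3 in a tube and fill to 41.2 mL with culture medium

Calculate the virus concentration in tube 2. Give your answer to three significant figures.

320 PFU/mL

Step 1: 5-fold → factor 5
Step 2: 0.15 mL brought to 28.1 mL → factor 28.1/0.15 = 187.33
Dilution factor through tube 2 = 5 × 187.33 = 936.67
[tube 2] = 3.00 × 10^5 PFU/mL / 936.67 = 320 PFU/mL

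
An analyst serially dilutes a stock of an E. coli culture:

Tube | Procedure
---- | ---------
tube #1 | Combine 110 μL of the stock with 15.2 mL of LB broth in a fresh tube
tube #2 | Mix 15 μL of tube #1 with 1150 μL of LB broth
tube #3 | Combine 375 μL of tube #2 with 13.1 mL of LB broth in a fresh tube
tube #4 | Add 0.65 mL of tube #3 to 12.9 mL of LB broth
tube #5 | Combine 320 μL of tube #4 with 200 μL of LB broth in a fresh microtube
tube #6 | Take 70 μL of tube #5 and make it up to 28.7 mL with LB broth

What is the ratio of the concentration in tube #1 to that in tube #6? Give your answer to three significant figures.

3.88 × 10^7

Step 1: 110 μL + 15.2 mL = 15310 μL total → factor 15310/110 = 139.18
Step 2: 15 μL + 1150 μL = 1165 μL total → factor 1165/15 = 77.667
Step 3: 375 μL + 13.1 mL = 13475 μL total → factor 13475/375 = 35.933
Step 4: 0.65 mL + 12.9 mL = 13.55 mL total → factor 13.55/0.65 = 20.846
Step 5: 320 μL + 200 μL = 520 μL total → factor 520/320 = 1.625
Step 6: 70 μL brought to 28.7 mL → factor 28700/70 = 410
Dilution factor to tube #1 = 139.18; to tube #6 = 5.3948 × 10^9
[tube #1]/[tube #6] = (factor to tube #6)/(factor to tube #1) = 5.3948 × 10^9/139.18 = 3.88 × 10^7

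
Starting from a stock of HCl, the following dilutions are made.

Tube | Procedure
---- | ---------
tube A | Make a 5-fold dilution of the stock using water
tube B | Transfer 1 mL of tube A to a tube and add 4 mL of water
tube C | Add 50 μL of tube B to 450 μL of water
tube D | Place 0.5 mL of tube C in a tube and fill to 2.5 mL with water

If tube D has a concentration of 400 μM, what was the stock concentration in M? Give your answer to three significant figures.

Step 1: 5-fold → factor 5
Step 2: 1 mL + 4 mL = 5 mL total → factor 5/1 = 5
Step 3: 50 μL + 450 μL = 500 μL total → factor 500/50 = 10
Step 4: 0.5 mL brought to 2.5 mL → factor 2.5/0.5 = 5
Overall dilution factor = 5 × 5 × 10 × 5 = 1250
Stock = 400 μM × 1250 = 5.000 × 10^5 μM = 0.500 M

0.500 M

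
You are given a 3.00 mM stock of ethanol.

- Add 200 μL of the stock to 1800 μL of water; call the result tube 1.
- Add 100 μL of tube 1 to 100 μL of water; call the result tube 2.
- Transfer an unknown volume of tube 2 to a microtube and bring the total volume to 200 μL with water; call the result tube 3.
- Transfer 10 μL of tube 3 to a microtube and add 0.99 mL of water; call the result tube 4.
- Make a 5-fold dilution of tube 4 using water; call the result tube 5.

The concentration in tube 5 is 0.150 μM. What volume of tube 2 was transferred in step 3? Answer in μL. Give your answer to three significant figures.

100 μL

Step 1: 200 μL + 1800 μL = 2000 μL total → factor 2000/200 = 10
Step 2: 100 μL + 100 μL = 200 μL total → factor 200/100 = 2
Step 3: v brought to 200 μL → factor = 200 μL/v
Step 4: 10 μL + 0.99 mL = 1000 μL total → factor 1000/10 = 100
Step 5: 5-fold → factor 5
Product of known-step factors = 10000
Overall factor = 3.00 mM / (0.150 μM) = 20000
Step-3 factor = 20000 / 10000 = 2
v = 200 μL / 2 = 100 μL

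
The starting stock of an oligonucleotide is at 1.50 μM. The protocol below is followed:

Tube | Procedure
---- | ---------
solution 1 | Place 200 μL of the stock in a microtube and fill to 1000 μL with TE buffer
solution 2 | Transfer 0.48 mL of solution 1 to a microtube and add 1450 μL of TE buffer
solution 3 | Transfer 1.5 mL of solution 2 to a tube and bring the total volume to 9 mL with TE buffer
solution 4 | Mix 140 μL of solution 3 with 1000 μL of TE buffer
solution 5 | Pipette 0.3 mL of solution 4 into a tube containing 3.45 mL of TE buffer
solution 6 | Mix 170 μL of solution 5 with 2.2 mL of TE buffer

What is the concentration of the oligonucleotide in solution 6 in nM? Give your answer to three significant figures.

Step 1: 200 μL brought to 1000 μL → factor 1000/200 = 5
Step 2: 0.48 mL + 1450 μL = 1.93 mL total → factor 1.93/0.48 = 4.0208
Step 3: 1.5 mL brought to 9 mL → factor 9/1.5 = 6
Step 4: 140 μL + 1000 μL = 1140 μL total → factor 1140/140 = 8.1429
Step 5: 0.3 mL + 3.45 mL = 3.75 mL total → factor 3.75/0.3 = 12.5
Step 6: 170 μL + 2.2 mL = 2370 μL total → factor 2370/170 = 13.941
Overall dilution factor = 5 × 4.0208 × 6 × 8.1429 × 12.5 × 13.941 = 1.7117 × 10^5
Final = 1.50 μM / 1.7117 × 10^5 = 8.763 × 10^-6 μM = 0.00876 nM

0.00876 nM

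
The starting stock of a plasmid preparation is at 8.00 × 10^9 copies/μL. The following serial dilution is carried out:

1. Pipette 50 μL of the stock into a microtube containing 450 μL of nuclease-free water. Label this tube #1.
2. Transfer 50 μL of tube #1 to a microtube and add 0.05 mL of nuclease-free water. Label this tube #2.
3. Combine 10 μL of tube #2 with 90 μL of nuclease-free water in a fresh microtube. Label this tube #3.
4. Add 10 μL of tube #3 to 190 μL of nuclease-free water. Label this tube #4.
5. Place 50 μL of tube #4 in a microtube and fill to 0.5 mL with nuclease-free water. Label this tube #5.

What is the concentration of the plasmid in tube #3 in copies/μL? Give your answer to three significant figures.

Step 1: 50 μL + 450 μL = 500 μL total → factor 500/50 = 10
Step 2: 50 μL + 0.05 mL = 100 μL total → factor 100/50 = 2
Step 3: 10 μL + 90 μL = 100 μL total → factor 100/10 = 10
Dilution factor through tube #3 = 10 × 2 × 10 = 200
[tube #3] = 8.00 × 10^9 copies/μL / 200 = 4.00 × 10^7 copies/μL

4.00 × 10^7 copies/μL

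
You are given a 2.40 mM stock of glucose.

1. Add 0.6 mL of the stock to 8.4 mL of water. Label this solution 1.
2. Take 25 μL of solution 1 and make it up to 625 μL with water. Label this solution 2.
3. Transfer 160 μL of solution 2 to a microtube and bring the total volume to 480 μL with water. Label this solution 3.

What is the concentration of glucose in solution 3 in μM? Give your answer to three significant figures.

Step 1: 0.6 mL + 8.4 mL = 9 mL total → factor 9/0.6 = 15
Step 2: 25 μL brought to 625 μL → factor 625/25 = 25
Step 3: 160 μL brought to 480 μL → factor 480/160 = 3
Overall dilution factor = 15 × 25 × 3 = 1125
Final = 2.40 mM / 1125 = 0.002133 mM = 2.13 μM

2.13 μM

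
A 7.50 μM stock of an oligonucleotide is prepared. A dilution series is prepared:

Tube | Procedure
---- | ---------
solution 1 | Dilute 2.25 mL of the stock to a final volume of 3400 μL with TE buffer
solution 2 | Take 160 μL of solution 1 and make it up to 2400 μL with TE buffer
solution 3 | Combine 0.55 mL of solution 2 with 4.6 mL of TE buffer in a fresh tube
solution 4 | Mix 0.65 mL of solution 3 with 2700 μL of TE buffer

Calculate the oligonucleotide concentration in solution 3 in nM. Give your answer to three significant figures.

35.3 nM

Step 1: 2.25 mL brought to 3400 μL → factor 3.4/2.25 = 1.5111
Step 2: 160 μL brought to 2400 μL → factor 2400/160 = 15
Step 3: 0.55 mL + 4.6 mL = 5.15 mL total → factor 5.15/0.55 = 9.3636
Dilution factor through solution 3 = 1.5111 × 15 × 9.3636 = 212.24
[solution 3] = 7.50 μM / 212.24 = 0.03534 μM = 35.3 nM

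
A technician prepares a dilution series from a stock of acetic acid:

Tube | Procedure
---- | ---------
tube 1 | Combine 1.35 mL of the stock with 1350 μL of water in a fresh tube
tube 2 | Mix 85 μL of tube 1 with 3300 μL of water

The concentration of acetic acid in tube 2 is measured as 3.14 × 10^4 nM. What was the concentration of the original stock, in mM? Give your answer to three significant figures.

2.50 mM

Step 1: 1.35 mL + 1350 μL = 2.7 mL total → factor 2.7/1.35 = 2
Step 2: 85 μL + 3300 μL = 3385 μL total → factor 3385/85 = 39.824
Overall dilution factor = 2 × 39.824 = 79.647
Stock = 3.14 × 10^4 nM × 79.647 = 2.501 × 10^6 nM = 2.50 mM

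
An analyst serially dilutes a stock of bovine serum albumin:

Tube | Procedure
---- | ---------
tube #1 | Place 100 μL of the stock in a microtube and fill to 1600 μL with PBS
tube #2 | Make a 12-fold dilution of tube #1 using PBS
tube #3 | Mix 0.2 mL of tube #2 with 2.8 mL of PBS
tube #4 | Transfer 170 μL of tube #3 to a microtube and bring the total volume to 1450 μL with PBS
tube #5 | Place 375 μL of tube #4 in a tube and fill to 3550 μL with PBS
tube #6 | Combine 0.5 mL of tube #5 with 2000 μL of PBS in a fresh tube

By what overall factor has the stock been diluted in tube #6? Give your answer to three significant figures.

Step 1: 100 μL brought to 1600 μL → factor 1600/100 = 16
Step 2: 12-fold → factor 12
Step 3: 0.2 mL + 2.8 mL = 3 mL total → factor 3/0.2 = 15
Step 4: 170 μL brought to 1450 μL → factor 1450/170 = 8.5294
Step 5: 375 μL brought to 3550 μL → factor 3550/375 = 9.4667
Step 6: 0.5 mL + 2000 μL = 2.5 mL total → factor 2.5/0.5 = 5
Overall dilution factor = 16 × 12 × 15 × 8.5294 × 9.4667 × 5 = 1.1627 × 10^6

1.16 × 10^6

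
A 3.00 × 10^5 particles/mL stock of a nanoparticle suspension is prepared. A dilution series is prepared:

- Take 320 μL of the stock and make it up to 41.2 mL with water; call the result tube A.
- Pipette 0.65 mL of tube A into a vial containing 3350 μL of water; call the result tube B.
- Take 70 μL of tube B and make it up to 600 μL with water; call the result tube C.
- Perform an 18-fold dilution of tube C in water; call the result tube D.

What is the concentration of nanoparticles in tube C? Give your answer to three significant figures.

Step 1: 320 μL brought to 41.2 mL → factor 41200/320 = 128.75
Step 2: 0.65 mL + 3350 μL = 4 mL total → factor 4/0.65 = 6.1538
Step 3: 70 μL brought to 600 μL → factor 600/70 = 8.5714
Dilution factor through tube C = 128.75 × 6.1538 × 8.5714 = 6791.2
[tube C] = 3.00 × 10^5 particles/mL / 6791.2 = 44.2 particles/mL

44.2 particles/mL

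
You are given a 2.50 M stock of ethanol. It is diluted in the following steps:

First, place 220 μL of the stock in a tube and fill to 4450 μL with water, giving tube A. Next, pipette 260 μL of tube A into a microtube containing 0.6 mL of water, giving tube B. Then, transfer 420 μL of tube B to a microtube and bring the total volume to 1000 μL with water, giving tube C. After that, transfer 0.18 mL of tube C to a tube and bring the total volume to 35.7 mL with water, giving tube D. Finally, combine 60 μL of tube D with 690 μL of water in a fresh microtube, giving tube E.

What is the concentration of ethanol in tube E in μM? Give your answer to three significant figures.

Step 1: 220 μL brought to 4450 μL → factor 4450/220 = 20.227
Step 2: 260 μL + 0.6 mL = 860 μL total → factor 860/260 = 3.3077
Step 3: 420 μL brought to 1000 μL → factor 1000/420 = 2.381
Step 4: 0.18 mL brought to 35.7 mL → factor 35.7/0.18 = 198.33
Step 5: 60 μL + 690 μL = 750 μL total → factor 750/60 = 12.5
Overall dilution factor = 20.227 × 3.3077 × 2.381 × 198.33 × 12.5 = 3.9493 × 10^5
Final = 2.50 M / 3.9493 × 10^5 = 6.330 × 10^-6 M = 6.33 μM

6.33 μM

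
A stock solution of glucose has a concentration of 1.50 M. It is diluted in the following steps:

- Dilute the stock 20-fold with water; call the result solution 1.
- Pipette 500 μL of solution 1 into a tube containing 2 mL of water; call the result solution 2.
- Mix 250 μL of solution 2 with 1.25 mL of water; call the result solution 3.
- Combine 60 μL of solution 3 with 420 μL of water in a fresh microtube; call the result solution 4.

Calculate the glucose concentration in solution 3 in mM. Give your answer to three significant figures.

Step 1: 20-fold → factor 20
Step 2: 500 μL + 2 mL = 2500 μL total → factor 2500/500 = 5
Step 3: 250 μL + 1.25 mL = 1500 μL total → factor 1500/250 = 6
Dilution factor through solution 3 = 20 × 5 × 6 = 600
[solution 3] = 1.50 M / 600 = 0.002500 M = 2.50 mM

2.50 mM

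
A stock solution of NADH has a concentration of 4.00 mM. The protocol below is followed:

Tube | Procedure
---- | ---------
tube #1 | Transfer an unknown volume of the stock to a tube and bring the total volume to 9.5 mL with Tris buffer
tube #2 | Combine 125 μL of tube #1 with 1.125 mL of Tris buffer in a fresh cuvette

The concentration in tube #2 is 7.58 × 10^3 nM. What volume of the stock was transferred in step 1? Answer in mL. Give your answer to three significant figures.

0.180 mL

Step 1: v brought to 9.5 mL → factor = 9.5 mL/v
Step 2: 125 μL + 1.125 mL = 1250 μL total → factor 1250/125 = 10
Product of known-step factors = 10
Overall factor = 4.00 mM / (7.58 × 10^3 nM) = 527.7
Step-1 factor = 527.7 / 10 = 52.77
v = 9.5 mL / 52.77 = 0.180 mL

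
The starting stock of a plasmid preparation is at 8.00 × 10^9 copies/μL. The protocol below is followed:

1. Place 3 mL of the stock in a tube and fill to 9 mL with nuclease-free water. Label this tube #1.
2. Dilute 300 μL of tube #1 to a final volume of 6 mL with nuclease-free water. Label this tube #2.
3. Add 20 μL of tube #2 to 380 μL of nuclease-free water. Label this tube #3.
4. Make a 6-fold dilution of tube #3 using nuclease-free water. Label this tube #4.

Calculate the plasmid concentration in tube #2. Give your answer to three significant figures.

Step 1: 3 mL brought to 9 mL → factor 9/3 = 3
Step 2: 300 μL brought to 6 mL → factor 6000/300 = 20
Dilution factor through tube #2 = 3 × 20 = 60
[tube #2] = 8.00 × 10^9 copies/μL / 60 = 1.33 × 10^8 copies/μL

1.33 × 10^8 copies/μL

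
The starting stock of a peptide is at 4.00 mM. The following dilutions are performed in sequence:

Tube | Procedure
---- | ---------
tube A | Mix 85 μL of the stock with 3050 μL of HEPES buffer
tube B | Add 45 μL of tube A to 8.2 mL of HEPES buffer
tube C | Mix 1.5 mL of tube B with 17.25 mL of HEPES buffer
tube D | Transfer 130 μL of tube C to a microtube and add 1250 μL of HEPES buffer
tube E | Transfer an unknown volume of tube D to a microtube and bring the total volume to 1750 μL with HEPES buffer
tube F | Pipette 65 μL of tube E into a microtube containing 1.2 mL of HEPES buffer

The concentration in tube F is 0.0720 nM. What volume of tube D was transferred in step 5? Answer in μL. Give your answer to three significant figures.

Step 1: 85 μL + 3050 μL = 3135 μL total → factor 3135/85 = 36.882
Step 2: 45 μL + 8.2 mL = 8245 μL total → factor 8245/45 = 183.22
Step 3: 1.5 mL + 17.25 mL = 18.75 mL total → factor 18.75/1.5 = 12.5
Step 4: 130 μL + 1250 μL = 1380 μL total → factor 1380/130 = 10.615
Step 5: v brought to 1750 μL → factor = 1750 μL/v
Step 6: 65 μL + 1.2 mL = 1265 μL total → factor 1265/65 = 19.462
Product of known-step factors = 1.7451 × 10^7
Overall factor = 4.00 mM / (0.0720 nM) = 5.5556 × 10^7
Step-5 factor = 5.5556 × 10^7 / 1.7451 × 10^7 = 3.1835
v = 1750 μL / 3.1835 = 550 μL

550 μL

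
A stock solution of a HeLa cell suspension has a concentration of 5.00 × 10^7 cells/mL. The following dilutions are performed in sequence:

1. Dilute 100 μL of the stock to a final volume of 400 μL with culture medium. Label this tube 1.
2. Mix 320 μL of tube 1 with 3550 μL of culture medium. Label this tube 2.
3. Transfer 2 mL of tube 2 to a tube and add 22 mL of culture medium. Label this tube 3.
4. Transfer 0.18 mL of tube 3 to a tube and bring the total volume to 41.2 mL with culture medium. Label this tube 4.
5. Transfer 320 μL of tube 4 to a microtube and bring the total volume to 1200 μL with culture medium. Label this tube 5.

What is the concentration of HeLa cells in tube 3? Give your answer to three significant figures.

Step 1: 100 μL brought to 400 μL → factor 400/100 = 4
Step 2: 320 μL + 3550 μL = 3870 μL total → factor 3870/320 = 12.094
Step 3: 2 mL + 22 mL = 24 mL total → factor 24/2 = 12
Dilution factor through tube 3 = 4 × 12.094 × 12 = 580.5
[tube 3] = 5.00 × 10^7 cells/mL / 580.5 = 8.61 × 10^4 cells/mL

8.61 × 10^4 cells/mL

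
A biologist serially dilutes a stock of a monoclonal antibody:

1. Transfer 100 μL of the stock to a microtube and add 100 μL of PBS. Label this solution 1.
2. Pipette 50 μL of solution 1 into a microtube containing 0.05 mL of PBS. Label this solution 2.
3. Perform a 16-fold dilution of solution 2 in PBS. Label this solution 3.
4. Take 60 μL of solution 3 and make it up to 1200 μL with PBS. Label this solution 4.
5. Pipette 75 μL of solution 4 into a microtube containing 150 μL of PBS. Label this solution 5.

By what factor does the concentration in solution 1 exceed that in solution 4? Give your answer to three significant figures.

Step 1: 100 μL + 100 μL = 200 μL total → factor 200/100 = 2
Step 2: 50 μL + 0.05 mL = 100 μL total → factor 100/50 = 2
Step 3: 16-fold → factor 16
Step 4: 60 μL brought to 1200 μL → factor 1200/60 = 20
Dilution factor to solution 1 = 2; to solution 4 = 1280
[solution 1]/[solution 4] = (factor to solution 4)/(factor to solution 1) = 1280/2 = 640

640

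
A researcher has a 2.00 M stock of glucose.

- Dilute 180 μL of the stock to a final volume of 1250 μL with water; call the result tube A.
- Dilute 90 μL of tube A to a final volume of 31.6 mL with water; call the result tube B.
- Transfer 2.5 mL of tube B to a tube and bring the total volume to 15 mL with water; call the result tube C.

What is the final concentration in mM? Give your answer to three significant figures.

0.137 mM

Step 1: 180 μL brought to 1250 μL → factor 1250/180 = 6.9444
Step 2: 90 μL brought to 31.6 mL → factor 31600/90 = 351.11
Step 3: 2.5 mL brought to 15 mL → factor 15/2.5 = 6
Overall dilution factor = 6.9444 × 351.11 × 6 = 14630
Final = 2.00 M / 14630 = 0.0001367 M = 0.137 mM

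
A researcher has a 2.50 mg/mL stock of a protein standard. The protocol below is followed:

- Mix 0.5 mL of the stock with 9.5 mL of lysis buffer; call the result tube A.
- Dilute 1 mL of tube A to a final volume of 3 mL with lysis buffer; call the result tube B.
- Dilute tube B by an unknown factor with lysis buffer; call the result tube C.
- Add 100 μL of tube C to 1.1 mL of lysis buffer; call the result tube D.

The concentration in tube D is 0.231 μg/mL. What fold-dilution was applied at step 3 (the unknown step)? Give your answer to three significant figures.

Step 1: 0.5 mL + 9.5 mL = 10 mL total → factor 10/0.5 = 20
Step 2: 1 mL brought to 3 mL → factor 3/1 = 3
Step 3: unknown factor x
Step 4: 100 μL + 1.1 mL = 1200 μL total → factor 1200/100 = 12
Product of known-step factors = 720
Overall factor = 2.50 mg/mL / (0.231 μg/mL) = 10823
x = 10823 / 720 = 15.0

15.0-fold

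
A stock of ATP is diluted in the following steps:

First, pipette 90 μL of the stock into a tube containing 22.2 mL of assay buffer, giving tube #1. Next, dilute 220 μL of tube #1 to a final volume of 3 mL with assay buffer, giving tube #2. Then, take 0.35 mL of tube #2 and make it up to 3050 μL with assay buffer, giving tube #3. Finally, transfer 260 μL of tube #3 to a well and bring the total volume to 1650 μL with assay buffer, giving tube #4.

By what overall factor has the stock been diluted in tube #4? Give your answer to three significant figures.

Step 1: 90 μL + 22.2 mL = 22290 μL total → factor 22290/90 = 247.67
Step 2: 220 μL brought to 3 mL → factor 3000/220 = 13.636
Step 3: 0.35 mL brought to 3050 μL → factor 3.05/0.35 = 8.7143
Step 4: 260 μL brought to 1650 μL → factor 1650/260 = 6.3462
Overall dilution factor = 247.67 × 13.636 × 8.7143 × 6.3462 = 1.8677 × 10^5

1.87 × 10^5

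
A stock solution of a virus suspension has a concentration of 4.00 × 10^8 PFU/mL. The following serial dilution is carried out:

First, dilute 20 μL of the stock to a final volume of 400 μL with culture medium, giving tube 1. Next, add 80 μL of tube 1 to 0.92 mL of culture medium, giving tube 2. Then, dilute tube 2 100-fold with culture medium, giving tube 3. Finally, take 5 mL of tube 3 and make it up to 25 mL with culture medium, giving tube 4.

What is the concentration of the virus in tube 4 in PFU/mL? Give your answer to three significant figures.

3.20 × 10^3 PFU/mL

Step 1: 20 μL brought to 400 μL → factor 400/20 = 20
Step 2: 80 μL + 0.92 mL = 1000 μL total → factor 1000/80 = 12.5
Step 3: 100-fold → factor 100
Step 4: 5 mL brought to 25 mL → factor 25/5 = 5
Overall dilution factor = 20 × 12.5 × 100 × 5 = 1.25 × 10^5
Final = 4.00 × 10^8 PFU/mL / 1.25 × 10^5 = 3.20 × 10^3 PFU/mL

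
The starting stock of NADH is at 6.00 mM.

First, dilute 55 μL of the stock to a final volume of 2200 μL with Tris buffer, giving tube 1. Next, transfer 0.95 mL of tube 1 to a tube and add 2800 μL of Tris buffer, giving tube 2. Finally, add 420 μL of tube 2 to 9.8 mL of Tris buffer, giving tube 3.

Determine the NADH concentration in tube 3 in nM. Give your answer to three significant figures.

Step 1: 55 μL brought to 2200 μL → factor 2200/55 = 40
Step 2: 0.95 mL + 2800 μL = 3.75 mL total → factor 3.75/0.95 = 3.9474
Step 3: 420 μL + 9.8 mL = 10220 μL total → factor 10220/420 = 24.333
Overall dilution factor = 40 × 3.9474 × 24.333 = 3842.1
Final = 6.00 mM / 3842.1 = 0.001562 mM = 1.56 × 10^3 nM

1.56 × 10^3 nM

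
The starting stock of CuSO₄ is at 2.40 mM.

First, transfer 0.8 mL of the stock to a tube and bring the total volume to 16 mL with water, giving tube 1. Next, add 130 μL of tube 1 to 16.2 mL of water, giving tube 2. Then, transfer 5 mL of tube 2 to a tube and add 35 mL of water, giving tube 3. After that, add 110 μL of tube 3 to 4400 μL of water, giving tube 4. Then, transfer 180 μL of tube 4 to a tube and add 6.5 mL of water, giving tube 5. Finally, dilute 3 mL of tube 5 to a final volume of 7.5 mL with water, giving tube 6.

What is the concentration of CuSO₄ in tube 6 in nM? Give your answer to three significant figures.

Step 1: 0.8 mL brought to 16 mL → factor 16/0.8 = 20
Step 2: 130 μL + 16.2 mL = 16330 μL total → factor 16330/130 = 125.62
Step 3: 5 mL + 35 mL = 40 mL total → factor 40/5 = 8
Step 4: 110 μL + 4400 μL = 4510 μL total → factor 4510/110 = 41
Step 5: 180 μL + 6.5 mL = 6680 μL total → factor 6680/180 = 37.111
Step 6: 3 mL brought to 7.5 mL → factor 7.5/3 = 2.5
Overall dilution factor = 20 × 125.62 × 8 × 41 × 37.111 × 2.5 = 7.6452 × 10^7
Final = 2.40 mM / 7.6452 × 10^7 = 3.139 × 10^-8 mM = 0.0314 nM

0.0314 nM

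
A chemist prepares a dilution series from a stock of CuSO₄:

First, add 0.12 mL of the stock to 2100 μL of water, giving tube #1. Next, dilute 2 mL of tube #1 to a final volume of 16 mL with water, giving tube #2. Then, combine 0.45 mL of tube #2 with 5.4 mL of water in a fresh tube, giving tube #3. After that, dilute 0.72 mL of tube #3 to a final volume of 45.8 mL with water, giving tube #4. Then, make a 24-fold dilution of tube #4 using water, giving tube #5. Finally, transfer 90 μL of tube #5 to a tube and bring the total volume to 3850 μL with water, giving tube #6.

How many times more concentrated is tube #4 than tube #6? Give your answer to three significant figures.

Step 1: 0.12 mL + 2100 μL = 2.22 mL total → factor 2.22/0.12 = 18.5
Step 2: 2 mL brought to 16 mL → factor 16/2 = 8
Step 3: 0.45 mL + 5.4 mL = 5.85 mL total → factor 5.85/0.45 = 13
Step 4: 0.72 mL brought to 45.8 mL → factor 45.8/0.72 = 63.611
Step 5: 24-fold → factor 24
Step 6: 90 μL brought to 3850 μL → factor 3850/90 = 42.778
Dilution factor to tube #4 = 1.2239 × 10^5; to tube #6 = 1.2565 × 10^8
[tube #4]/[tube #6] = (factor to tube #6)/(factor to tube #4) = 1.2565 × 10^8/1.2239 × 10^5 = 1.03 × 10^3

1.03 × 10^3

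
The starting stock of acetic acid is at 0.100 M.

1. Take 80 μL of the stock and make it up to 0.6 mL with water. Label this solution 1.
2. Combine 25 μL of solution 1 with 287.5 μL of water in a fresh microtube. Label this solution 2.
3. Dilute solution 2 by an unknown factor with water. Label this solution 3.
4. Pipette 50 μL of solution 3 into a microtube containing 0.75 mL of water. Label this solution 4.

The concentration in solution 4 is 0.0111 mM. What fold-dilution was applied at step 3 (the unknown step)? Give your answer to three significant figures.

Step 1: 80 μL brought to 0.6 mL → factor 600/80 = 7.5
Step 2: 25 μL + 287.5 μL = 312.5 μL total → factor 312.5/25 = 12.5
Step 3: unknown factor x
Step 4: 50 μL + 0.75 mL = 800 μL total → factor 800/50 = 16
Product of known-step factors = 1500
Overall factor = 0.100 M / (0.0111 mM) = 9009
x = 9009 / 1500 = 6.01

6.01-fold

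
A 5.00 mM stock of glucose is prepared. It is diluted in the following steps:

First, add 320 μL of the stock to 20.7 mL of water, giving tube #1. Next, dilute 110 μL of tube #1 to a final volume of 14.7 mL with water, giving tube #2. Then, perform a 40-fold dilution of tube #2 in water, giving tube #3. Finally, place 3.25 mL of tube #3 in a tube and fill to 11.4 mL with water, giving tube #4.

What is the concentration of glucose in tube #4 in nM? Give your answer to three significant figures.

Step 1: 320 μL + 20.7 mL = 21020 μL total → factor 21020/320 = 65.688
Step 2: 110 μL brought to 14.7 mL → factor 14700/110 = 133.64
Step 3: 40-fold → factor 40
Step 4: 3.25 mL brought to 11.4 mL → factor 11.4/3.25 = 3.5077
Overall dilution factor = 65.688 × 133.64 × 40 × 3.5077 = 1.2317 × 10^6
Final = 5.00 mM / 1.2317 × 10^6 = 4.060 × 10^-6 mM = 4.06 nM

4.06 nM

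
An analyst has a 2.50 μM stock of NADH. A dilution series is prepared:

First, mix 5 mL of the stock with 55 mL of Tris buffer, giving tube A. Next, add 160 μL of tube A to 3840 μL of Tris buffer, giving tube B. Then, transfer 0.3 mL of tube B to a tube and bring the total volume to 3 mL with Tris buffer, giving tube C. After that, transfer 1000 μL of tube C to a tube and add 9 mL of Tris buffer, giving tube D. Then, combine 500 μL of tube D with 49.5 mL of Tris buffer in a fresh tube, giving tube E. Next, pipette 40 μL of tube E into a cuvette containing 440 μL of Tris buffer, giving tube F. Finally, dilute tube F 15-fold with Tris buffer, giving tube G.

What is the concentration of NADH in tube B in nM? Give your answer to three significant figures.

Step 1: 5 mL + 55 mL = 60 mL total → factor 60/5 = 12
Step 2: 160 μL + 3840 μL = 4000 μL total → factor 4000/160 = 25
Dilution factor through tube B = 12 × 25 = 300
[tube B] = 2.50 μM / 300 = 0.008333 μM = 8.33 nM

8.33 nM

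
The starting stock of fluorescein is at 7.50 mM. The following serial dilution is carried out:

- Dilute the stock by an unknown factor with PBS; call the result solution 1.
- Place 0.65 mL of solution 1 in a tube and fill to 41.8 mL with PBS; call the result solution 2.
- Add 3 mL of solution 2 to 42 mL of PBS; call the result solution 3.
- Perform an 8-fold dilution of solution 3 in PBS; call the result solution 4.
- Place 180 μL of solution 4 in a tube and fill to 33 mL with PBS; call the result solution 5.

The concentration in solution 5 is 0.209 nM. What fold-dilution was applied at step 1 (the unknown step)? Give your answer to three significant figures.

25.4-fold

Step 1: unknown factor x
Step 2: 0.65 mL brought to 41.8 mL → factor 41.8/0.65 = 64.308
Step 3: 3 mL + 42 mL = 45 mL total → factor 45/3 = 15
Step 4: 8-fold → factor 8
Step 5: 180 μL brought to 33 mL → factor 33000/180 = 183.33
Product of known-step factors = 1.4148 × 10^6
Overall factor = 7.50 mM / (0.209 nM) = 3.5885 × 10^7
x = 3.5885 × 10^7 / 1.4148 × 10^6 = 25.4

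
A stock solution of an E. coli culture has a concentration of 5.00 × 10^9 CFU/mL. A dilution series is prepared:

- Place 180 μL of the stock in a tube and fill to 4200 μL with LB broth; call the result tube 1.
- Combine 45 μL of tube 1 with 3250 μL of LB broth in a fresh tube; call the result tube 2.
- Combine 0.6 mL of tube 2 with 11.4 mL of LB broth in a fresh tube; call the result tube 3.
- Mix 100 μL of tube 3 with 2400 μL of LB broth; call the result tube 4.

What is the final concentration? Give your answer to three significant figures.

Step 1: 180 μL brought to 4200 μL → factor 4200/180 = 23.333
Step 2: 45 μL + 3250 μL = 3295 μL total → factor 3295/45 = 73.222
Step 3: 0.6 mL + 11.4 mL = 12 mL total → factor 12/0.6 = 20
Step 4: 100 μL + 2400 μL = 2500 μL total → factor 2500/100 = 25
Overall dilution factor = 23.333 × 73.222 × 20 × 25 = 8.5426 × 10^5
Final = 5.00 × 10^9 CFU/mL / 8.5426 × 10^5 = 5.85 × 10^3 CFU/mL

5.85 × 10^3 CFU/mL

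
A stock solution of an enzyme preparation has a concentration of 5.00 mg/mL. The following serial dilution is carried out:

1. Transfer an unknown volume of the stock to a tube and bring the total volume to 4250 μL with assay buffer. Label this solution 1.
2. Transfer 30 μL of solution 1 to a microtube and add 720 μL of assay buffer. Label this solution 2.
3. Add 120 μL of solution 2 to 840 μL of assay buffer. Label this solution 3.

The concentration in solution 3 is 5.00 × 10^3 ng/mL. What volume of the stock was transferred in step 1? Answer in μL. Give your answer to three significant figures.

Step 1: v brought to 4250 μL → factor = 4250 μL/v
Step 2: 30 μL + 720 μL = 750 μL total → factor 750/30 = 25
Step 3: 120 μL + 840 μL = 960 μL total → factor 960/120 = 8
Product of known-step factors = 200
Overall factor = 5.00 mg/mL / (5.00 × 10^3 ng/mL) = 1000
Step-1 factor = 1000 / 200 = 5
v = 4250 μL / 5 = 850 μL

850 μL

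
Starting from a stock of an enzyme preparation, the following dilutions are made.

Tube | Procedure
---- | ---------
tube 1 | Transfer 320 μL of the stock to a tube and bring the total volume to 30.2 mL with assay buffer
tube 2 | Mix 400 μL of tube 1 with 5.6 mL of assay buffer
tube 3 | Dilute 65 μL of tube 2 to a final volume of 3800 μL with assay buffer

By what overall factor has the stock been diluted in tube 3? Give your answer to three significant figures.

Step 1: 320 μL brought to 30.2 mL → factor 30200/320 = 94.375
Step 2: 400 μL + 5.6 mL = 6000 μL total → factor 6000/400 = 15
Step 3: 65 μL brought to 3800 μL → factor 3800/65 = 58.462
Overall dilution factor = 94.375 × 15 × 58.462 = 82760

8.28 × 10^4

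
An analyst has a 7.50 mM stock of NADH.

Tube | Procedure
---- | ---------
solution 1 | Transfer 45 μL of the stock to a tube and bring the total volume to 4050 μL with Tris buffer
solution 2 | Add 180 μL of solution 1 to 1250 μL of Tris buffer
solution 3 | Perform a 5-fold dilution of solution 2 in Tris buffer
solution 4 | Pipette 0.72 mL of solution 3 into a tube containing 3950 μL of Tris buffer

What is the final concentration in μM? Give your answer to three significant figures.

0.323 μM

Step 1: 45 μL brought to 4050 μL → factor 4050/45 = 90
Step 2: 180 μL + 1250 μL = 1430 μL total → factor 1430/180 = 7.9444
Step 3: 5-fold → factor 5
Step 4: 0.72 mL + 3950 μL = 4.67 mL total → factor 4.67/0.72 = 6.4861
Overall dilution factor = 90 × 7.9444 × 5 × 6.4861 = 23188
Final = 7.50 mM / 23188 = 0.0003234 mM = 0.323 μM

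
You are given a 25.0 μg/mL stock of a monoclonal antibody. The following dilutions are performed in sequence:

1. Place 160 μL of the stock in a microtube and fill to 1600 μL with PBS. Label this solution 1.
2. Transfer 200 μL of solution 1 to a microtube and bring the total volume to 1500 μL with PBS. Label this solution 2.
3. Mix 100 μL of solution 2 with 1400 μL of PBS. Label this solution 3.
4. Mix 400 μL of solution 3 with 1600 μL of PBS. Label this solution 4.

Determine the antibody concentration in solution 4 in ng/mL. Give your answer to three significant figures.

Step 1: 160 μL brought to 1600 μL → factor 1600/160 = 10
Step 2: 200 μL brought to 1500 μL → factor 1500/200 = 7.5
Step 3: 100 μL + 1400 μL = 1500 μL total → factor 1500/100 = 15
Step 4: 400 μL + 1600 μL = 2000 μL total → factor 2000/400 = 5
Overall dilution factor = 10 × 7.5 × 15 × 5 = 5625
Final = 25.0 μg/mL / 5625 = 0.004444 μg/mL = 4.44 ng/mL

4.44 ng/mL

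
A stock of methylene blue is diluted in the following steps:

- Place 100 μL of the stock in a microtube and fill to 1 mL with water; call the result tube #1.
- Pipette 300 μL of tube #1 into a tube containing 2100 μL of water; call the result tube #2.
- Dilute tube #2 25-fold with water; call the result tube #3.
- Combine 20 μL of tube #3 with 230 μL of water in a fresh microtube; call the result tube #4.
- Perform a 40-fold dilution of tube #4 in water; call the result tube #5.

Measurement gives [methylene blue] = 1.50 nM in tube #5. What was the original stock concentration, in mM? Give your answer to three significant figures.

1.50 mM

Step 1: 100 μL brought to 1 mL → factor 1000/100 = 10
Step 2: 300 μL + 2100 μL = 2400 μL total → factor 2400/300 = 8
Step 3: 25-fold → factor 25
Step 4: 20 μL + 230 μL = 250 μL total → factor 250/20 = 12.5
Step 5: 40-fold → factor 40
Overall dilution factor = 10 × 8 × 25 × 12.5 × 40 = 1 × 10^6
Stock = 1.50 nM × 1 × 10^6 = 1.500 × 10^6 nM = 1.50 mM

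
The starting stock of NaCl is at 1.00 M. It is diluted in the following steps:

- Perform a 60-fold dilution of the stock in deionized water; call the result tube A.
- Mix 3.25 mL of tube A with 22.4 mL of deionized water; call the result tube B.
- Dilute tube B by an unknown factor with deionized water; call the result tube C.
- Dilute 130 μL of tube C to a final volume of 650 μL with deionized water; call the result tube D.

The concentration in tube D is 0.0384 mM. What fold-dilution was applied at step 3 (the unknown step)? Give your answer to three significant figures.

Step 1: 60-fold → factor 60
Step 2: 3.25 mL + 22.4 mL = 25.65 mL total → factor 25.65/3.25 = 7.8923
Step 3: unknown factor x
Step 4: 130 μL brought to 650 μL → factor 650/130 = 5
Product of known-step factors = 2367.7
Overall factor = 1.00 M / (0.0384 mM) = 26042
x = 26042 / 2367.7 = 11.0

11.0-fold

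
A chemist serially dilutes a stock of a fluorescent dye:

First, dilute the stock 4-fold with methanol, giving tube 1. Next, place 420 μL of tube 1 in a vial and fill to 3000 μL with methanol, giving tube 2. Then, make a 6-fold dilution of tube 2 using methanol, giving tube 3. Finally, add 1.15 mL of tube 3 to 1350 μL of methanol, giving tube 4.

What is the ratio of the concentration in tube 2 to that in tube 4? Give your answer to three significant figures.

13.0

Step 1: 4-fold → factor 4
Step 2: 420 μL brought to 3000 μL → factor 3000/420 = 7.1429
Step 3: 6-fold → factor 6
Step 4: 1.15 mL + 1350 μL = 2.5 mL total → factor 2.5/1.15 = 2.1739
Dilution factor to tube 2 = 28.571; to tube 4 = 372.67
[tube 2]/[tube 4] = (factor to tube 4)/(factor to tube 2) = 372.67/28.571 = 13.0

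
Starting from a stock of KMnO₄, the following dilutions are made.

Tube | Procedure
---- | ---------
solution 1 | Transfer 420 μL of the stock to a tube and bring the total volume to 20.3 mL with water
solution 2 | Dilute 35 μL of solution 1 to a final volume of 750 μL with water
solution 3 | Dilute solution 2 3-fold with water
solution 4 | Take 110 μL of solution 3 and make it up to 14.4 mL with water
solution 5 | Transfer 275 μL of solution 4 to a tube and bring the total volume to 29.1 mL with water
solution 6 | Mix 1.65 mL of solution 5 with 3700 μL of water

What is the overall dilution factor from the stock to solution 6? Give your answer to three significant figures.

Step 1: 420 μL brought to 20.3 mL → factor 20300/420 = 48.333
Step 2: 35 μL brought to 750 μL → factor 750/35 = 21.429
Step 3: 3-fold → factor 3
Step 4: 110 μL brought to 14.4 mL → factor 14400/110 = 130.91
Step 5: 275 μL brought to 29.1 mL → factor 29100/275 = 105.82
Step 6: 1.65 mL + 3700 μL = 5.35 mL total → factor 5.35/1.65 = 3.2424
Overall dilution factor = 48.333 × 21.429 × 3 × 130.91 × 105.82 × 3.2424 = 1.3956 × 10^8

1.40 × 10^8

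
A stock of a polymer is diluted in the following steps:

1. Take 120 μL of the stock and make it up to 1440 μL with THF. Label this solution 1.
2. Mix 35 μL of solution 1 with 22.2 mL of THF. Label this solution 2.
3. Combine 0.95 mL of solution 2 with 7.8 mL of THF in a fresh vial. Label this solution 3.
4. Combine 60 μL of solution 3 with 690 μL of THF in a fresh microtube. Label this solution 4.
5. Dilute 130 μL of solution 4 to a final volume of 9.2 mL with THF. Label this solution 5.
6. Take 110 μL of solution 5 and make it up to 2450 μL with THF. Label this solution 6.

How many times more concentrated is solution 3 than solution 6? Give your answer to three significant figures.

1.97 × 10^4

Step 1: 120 μL brought to 1440 μL → factor 1440/120 = 12
Step 2: 35 μL + 22.2 mL = 22235 μL total → factor 22235/35 = 635.29
Step 3: 0.95 mL + 7.8 mL = 8.75 mL total → factor 8.75/0.95 = 9.2105
Step 4: 60 μL + 690 μL = 750 μL total → factor 750/60 = 12.5
Step 5: 130 μL brought to 9.2 mL → factor 9200/130 = 70.769
Step 6: 110 μL brought to 2450 μL → factor 2450/110 = 22.273
Dilution factor to solution 3 = 70216; to solution 6 = 1.3834 × 10^9
[solution 3]/[solution 6] = (factor to solution 6)/(factor to solution 3) = 1.3834 × 10^9/70216 = 1.97 × 10^4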